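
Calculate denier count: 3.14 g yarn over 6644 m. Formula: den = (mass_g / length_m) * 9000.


Formula: den = (mass_g / length_m) * 9000
Substituting: den = (3.14 / 6644) * 9000
Intermediate: 3.14 / 6644 = 0.00047261 g/m
den = 0.00047261 * 9000 = 4.3 denier

4.3 denier


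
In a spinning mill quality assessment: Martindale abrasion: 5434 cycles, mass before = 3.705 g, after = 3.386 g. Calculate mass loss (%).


Formula: Mass loss% = ((m_before - m_after) / m_before) * 100
Step 1: Mass loss = 3.705 - 3.386 = 0.319 g
Step 2: Ratio = 0.319 / 3.705 = 0.0860999
Step 3: Mass loss% = 0.0860999 * 100 = 8.60999% ≈ 8.61%

8.61%


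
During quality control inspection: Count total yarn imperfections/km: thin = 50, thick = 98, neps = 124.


Formula: Total = thin places + thick places + neps
Total = 50 + 98 + 124
Total = 272 imperfections/km

272 imperfections/km


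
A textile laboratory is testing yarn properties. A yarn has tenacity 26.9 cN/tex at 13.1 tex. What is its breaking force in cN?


Formula: Breaking force = Tenacity * Linear density
F = 26.9 cN/tex * 13.1 tex
F = 352.39 cN

352.39 cN


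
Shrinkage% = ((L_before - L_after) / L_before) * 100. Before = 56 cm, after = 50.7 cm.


Formula: Shrinkage% = ((L_before - L_after) / L_before) * 100
Step 1: Shrinkage = 56 - 50.7 = 5.3 cm
Step 2: Shrinkage% = (5.3 / 56) * 100
Step 3: Shrinkage% = 0.094643 * 100 = 9.4643% ≈ 9.5%

9.5%


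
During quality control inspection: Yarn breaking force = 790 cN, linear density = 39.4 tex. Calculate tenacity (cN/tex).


Formula: Tenacity = Breaking force / Linear density
Tenacity = 790 cN / 39.4 tex
Tenacity = 20.05 cN/tex

20.05 cN/tex


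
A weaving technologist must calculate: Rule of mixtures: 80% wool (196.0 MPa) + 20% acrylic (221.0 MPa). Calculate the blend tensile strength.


Formula: Blend property = (fraction_A * property_A) + (fraction_B * property_B)
Step 1: Contribution A = 80/100 * 196.0 MPa = 156.8 MPa
Step 2: Contribution B = 20/100 * 221.0 MPa = 44.2 MPa
Step 3: Blend tensile strength = 156.8 + 44.2 = 201.0 MPa

201.0 MPa


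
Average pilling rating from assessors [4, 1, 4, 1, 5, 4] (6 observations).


Formula: Mean = sum / count
Sum = 4 + 1 + 4 + 1 + 5 + 4 = 19
Mean = 19 / 6 = 3.2

3.2


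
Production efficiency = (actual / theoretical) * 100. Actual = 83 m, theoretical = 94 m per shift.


Formula: Efficiency% = (Actual output / Theoretical output) * 100
Efficiency% = (83 / 94) * 100
Efficiency% = 0.882979 * 100 = 88.2979% ≈ 88.3%

88.3%


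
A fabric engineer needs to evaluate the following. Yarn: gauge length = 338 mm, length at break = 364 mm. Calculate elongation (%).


Formula: Elongation (%) = ((L_break - L0) / L0) * 100
Step 1: Extension = 364 - 338 = 26 mm
Step 2: Elongation = (26 / 338) * 100
Step 3: Elongation = 0.076923 * 100 = 7.6923% ≈ 7.7%

7.7%


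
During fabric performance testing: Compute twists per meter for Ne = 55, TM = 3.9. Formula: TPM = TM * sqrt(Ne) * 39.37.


Formula: TPM = TM * sqrt(Ne) * 39.37
Step 1: sqrt(Ne) = sqrt(55) = 7.4162
Step 2: TM * sqrt(Ne) = 3.9 * 7.4162 = 28.9232
Step 3: TPM = 28.9232 * 39.37 = 1139 twists/m

1139 twists/m


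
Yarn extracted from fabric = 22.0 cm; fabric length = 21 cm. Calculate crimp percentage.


Formula: Crimp% = ((L_yarn - L_fabric) / L_fabric) * 100
Step 1: Extension = 22.0 - 21 = 1.0 cm
Step 2: Crimp% = (1.0 / 21) * 100
Step 3: Crimp% = 0.047619 * 100 = 4.7619% ≈ 4.8%

4.8%


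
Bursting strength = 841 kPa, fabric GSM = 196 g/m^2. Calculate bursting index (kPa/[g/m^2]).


Formula: Bursting Index = Bursting Strength / Fabric GSM
BI = 841 kPa / 196 g/m^2
BI = 4.291 kPa/(g/m^2)

4.291 kPa/(g/m^2)


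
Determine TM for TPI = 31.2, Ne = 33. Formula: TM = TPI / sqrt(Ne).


Formula: TM = TPI / sqrt(Ne)
Step 1: sqrt(Ne) = sqrt(33) = 5.7446
Step 2: TM = 31.2 / 5.7446 = 5.43

5.43 TM


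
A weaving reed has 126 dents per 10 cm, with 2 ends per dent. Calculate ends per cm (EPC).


Formula: EPC = (dents per 10 cm * ends per dent) / 10
Step 1: Total ends per 10 cm = 126 * 2 = 252
Step 2: EPC = 252 / 10 = 25.2 ends/cm

25.2 ends/cm


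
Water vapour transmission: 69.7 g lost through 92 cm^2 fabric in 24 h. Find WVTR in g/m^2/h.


Formula: WVTR = mass_loss / (area * time)
Step 1: Convert area: 92 cm^2 = 0.0092 m^2
Step 2: WVTR = 69.7 g / (0.0092 m^2 * 24 h)
Step 3: WVTR = 69.7 / 0.2208 = 315.7 g/m^2/h

315.7 g/m^2/h


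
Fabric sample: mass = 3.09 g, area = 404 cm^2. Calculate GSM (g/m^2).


Formula: GSM = mass_g / area_m2
Step 1: Convert area: 404 cm^2 = 404 / 10000 = 0.0404 m^2
Step 2: GSM = 3.09 g / 0.0404 m^2 = 76.5 g/m^2

76.5 g/m^2


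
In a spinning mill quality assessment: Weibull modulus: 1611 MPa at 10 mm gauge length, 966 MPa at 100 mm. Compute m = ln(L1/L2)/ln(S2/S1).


Formula: m = ln(L1/L2) / ln(S2/S1)
Step 1: ln(L1/L2) = ln(10/100) = -2.30259
Step 2: S2/S1 = 966/1611 = 0.59963
Step 3: ln(S2/S1) = ln(0.59963) = -0.51144
Step 4: m = -2.30259 / -0.51144 = 4.50

4.50 (Weibull m)


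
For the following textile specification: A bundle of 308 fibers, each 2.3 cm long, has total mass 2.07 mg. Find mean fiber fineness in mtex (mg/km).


Formula: fineness (mtex) = mass (mg) / total length (km) = (mass_mg / total_length_m) * 1000
Step 1: Convert fiber length: 2.3 cm = 0.023 m
Step 2: Total fiber length = 308 * 0.023 = 7.084 m
Step 3: Linear density = 2.07 mg / 7.084 m = 0.2922 mg/m
Step 4: fineness = 0.2922 * 1000 = 292.2 mtex

292.2 mtex


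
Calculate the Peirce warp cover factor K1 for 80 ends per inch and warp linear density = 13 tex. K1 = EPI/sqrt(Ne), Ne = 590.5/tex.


Formula: K1 = EPI / sqrt(Ne), with Ne = 590.5 / tex_warp
Step 1: Ne = 590.5 / 13 = 45.423
Step 2: sqrt(Ne) = sqrt(45.423) = 6.7397
Step 3: K1 = 80 / 6.7397 = 11.9

11.9


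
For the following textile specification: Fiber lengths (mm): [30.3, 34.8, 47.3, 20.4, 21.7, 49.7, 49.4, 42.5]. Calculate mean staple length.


Formula: Mean = sum of lengths / count
Sum = 30.3 + 34.8 + 47.3 + 20.4 + 21.7 + 49.7 + 49.4 + 42.5
Sum = 296.1 mm
Mean = 296.1 / 8 = 37.01 mm

37.01 mm


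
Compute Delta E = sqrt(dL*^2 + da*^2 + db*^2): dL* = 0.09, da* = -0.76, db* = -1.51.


Formula: Delta E = sqrt(dL*^2 + da*^2 + db*^2)
Step 1: dL*^2 = 0.09^2 = 0.0081
Step 2: da*^2 = (-0.76)^2 = 0.5776
Step 3: db*^2 = (-1.51)^2 = 2.2801
Step 4: Sum = 0.0081 + 0.5776 + 2.2801 = 2.8658
Step 5: Delta E = sqrt(2.8658) = 1.69

1.69 Delta E


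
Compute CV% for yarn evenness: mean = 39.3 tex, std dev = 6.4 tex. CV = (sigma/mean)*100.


Formula: CV% = (standard deviation / mean) * 100
Step 1: Ratio = 6.4 / 39.3 = 0.16285
Step 2: CV% = 0.16285 * 100 = 16.285% ≈ 16.3%

16.3%


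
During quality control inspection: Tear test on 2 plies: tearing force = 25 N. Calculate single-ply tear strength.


Formula: Per-ply strength = Total force / Number of plies
Per-ply = 25 N / 2
Per-ply = 12.5 N

12.5 N


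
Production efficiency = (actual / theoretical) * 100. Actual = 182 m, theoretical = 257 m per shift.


Formula: Efficiency% = (Actual output / Theoretical output) * 100
Efficiency% = (182 / 257) * 100
Efficiency% = 0.708171 * 100 = 70.8171% ≈ 70.8%

70.8%


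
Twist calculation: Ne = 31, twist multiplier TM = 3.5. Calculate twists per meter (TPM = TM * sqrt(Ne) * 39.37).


Formula: TPM = TM * sqrt(Ne) * 39.37
Step 1: sqrt(Ne) = sqrt(31) = 5.5678
Step 2: TM * sqrt(Ne) = 3.5 * 5.5678 = 19.4873
Step 3: TPM = 19.4873 * 39.37 = 767 twists/m

767 twists/m


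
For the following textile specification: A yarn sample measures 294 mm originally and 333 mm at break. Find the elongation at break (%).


Formula: Elongation (%) = ((L_break - L0) / L0) * 100
Step 1: Extension = 333 - 294 = 39 mm
Step 2: Elongation = (39 / 294) * 100
Step 3: Elongation = 0.132653 * 100 = 13.2653% ≈ 13.3%

13.3%


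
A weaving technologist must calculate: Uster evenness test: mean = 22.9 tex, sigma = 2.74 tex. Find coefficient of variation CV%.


Formula: CV% = (standard deviation / mean) * 100
Step 1: Ratio = 2.74 / 22.9 = 0.119651
Step 2: CV% = 0.119651 * 100 = 11.9651% ≈ 12.0%

12.0%


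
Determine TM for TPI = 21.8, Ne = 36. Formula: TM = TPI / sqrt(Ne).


Formula: TM = TPI / sqrt(Ne)
Step 1: sqrt(Ne) = sqrt(36) = 6
Step 2: TM = 21.8 / 6 = 3.63

3.63 TM


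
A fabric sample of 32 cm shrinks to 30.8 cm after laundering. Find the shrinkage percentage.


Formula: Shrinkage% = ((L_before - L_after) / L_before) * 100
Step 1: Shrinkage = 32 - 30.8 = 1.2 cm
Step 2: Shrinkage% = (1.2 / 32) * 100
Step 3: Shrinkage% = 0.0375 * 100 = 3.75% ≈ 3.8%

3.8%


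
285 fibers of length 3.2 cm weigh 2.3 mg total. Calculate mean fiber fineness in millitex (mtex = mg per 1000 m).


Formula: fineness (mtex) = mass (mg) / total length (km) = (mass_mg / total_length_m) * 1000
Step 1: Convert fiber length: 3.2 cm = 0.032 m
Step 2: Total fiber length = 285 * 0.032 = 9.12 m
Step 3: Linear density = 2.3 mg / 9.12 m = 0.2522 mg/m
Step 4: fineness = 0.2522 * 1000 = 252.2 mtex

252.2 mtex


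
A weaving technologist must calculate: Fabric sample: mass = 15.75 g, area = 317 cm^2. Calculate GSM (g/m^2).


Formula: GSM = mass_g / area_m2
Step 1: Convert area: 317 cm^2 = 317 / 10000 = 0.0317 m^2
Step 2: GSM = 15.75 g / 0.0317 m^2 = 496.8 g/m^2

496.8 g/m^2


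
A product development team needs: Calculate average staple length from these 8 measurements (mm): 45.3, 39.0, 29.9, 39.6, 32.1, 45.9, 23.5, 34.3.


Formula: Mean = sum of lengths / count
Sum = 45.3 + 39.0 + 29.9 + 39.6 + 32.1 + 45.9 + 23.5 + 34.3
Sum = 289.6 mm
Mean = 289.6 / 8 = 36.20 mm

36.20 mm


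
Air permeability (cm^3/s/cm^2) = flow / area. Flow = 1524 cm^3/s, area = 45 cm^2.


Formula: Air Permeability = Airflow / Test Area
AP = 1524 cm^3/s / 45 cm^2
AP = 33.9 cm^3/s/cm^2

33.9 cm^3/s/cm^2


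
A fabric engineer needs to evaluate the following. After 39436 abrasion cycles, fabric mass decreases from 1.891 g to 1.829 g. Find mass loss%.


Formula: Mass loss% = ((m_before - m_after) / m_before) * 100
Step 1: Mass loss = 1.891 - 1.829 = 0.062 g
Step 2: Ratio = 0.062 / 1.891 = 0.0327869
Step 3: Mass loss% = 0.0327869 * 100 = 3.27869% ≈ 3.28%

3.28%


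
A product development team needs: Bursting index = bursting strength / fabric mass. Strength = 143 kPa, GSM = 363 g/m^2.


Formula: Bursting Index = Bursting Strength / Fabric GSM
BI = 143 kPa / 363 g/m^2
BI = 0.394 kPa/(g/m^2)

0.394 kPa/(g/m^2)


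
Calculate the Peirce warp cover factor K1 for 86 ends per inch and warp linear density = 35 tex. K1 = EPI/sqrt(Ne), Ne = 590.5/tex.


Formula: K1 = EPI / sqrt(Ne), with Ne = 590.5 / tex_warp
Step 1: Ne = 590.5 / 35 = 16.871
Step 2: sqrt(Ne) = sqrt(16.871) = 4.1074
Step 3: K1 = 86 / 4.1074 = 20.9

20.9


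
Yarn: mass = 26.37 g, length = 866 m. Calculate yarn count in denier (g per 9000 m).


Formula: den = (mass_g / length_m) * 9000
Substituting: den = (26.37 / 866) * 9000
Intermediate: 26.37 / 866 = 0.03045035 g/m
den = 0.03045035 * 9000 = 274.1 denier

274.1 denier


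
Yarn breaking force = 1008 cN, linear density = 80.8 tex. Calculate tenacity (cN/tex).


Formula: Tenacity = Breaking force / Linear density
Tenacity = 1008 cN / 80.8 tex
Tenacity = 12.48 cN/tex

12.48 cN/tex


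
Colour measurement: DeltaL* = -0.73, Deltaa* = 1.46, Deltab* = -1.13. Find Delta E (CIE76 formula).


Formula: Delta E = sqrt(dL*^2 + da*^2 + db*^2)
Step 1: dL*^2 = (-0.73)^2 = 0.5329
Step 2: da*^2 = 1.46^2 = 2.1316
Step 3: db*^2 = (-1.13)^2 = 1.2769
Step 4: Sum = 0.5329 + 2.1316 + 1.2769 = 3.9414
Step 5: Delta E = sqrt(3.9414) = 1.99

1.99 Delta E


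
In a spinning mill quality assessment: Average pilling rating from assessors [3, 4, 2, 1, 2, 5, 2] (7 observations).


Formula: Mean = sum / count
Sum = 3 + 4 + 2 + 1 + 2 + 5 + 2 = 19
Mean = 19 / 7 = 2.7

2.7


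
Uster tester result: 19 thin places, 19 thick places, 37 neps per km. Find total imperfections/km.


Formula: Total = thin places + thick places + neps
Total = 19 + 19 + 37
Total = 75 imperfections/km

75 imperfections/km


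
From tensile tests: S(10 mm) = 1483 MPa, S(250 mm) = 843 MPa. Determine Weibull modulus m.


Formula: m = ln(L1/L2) / ln(S2/S1)
Step 1: ln(L1/L2) = ln(10/250) = -3.21888
Step 2: S2/S1 = 843/1483 = 0.56844
Step 3: ln(S2/S1) = ln(0.56844) = -0.56486
Step 4: m = -3.21888 / -0.56486 = 5.70

5.70 (Weibull m)


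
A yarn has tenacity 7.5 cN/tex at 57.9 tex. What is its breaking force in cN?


Formula: Breaking force = Tenacity * Linear density
F = 7.5 cN/tex * 57.9 tex
F = 434.25 cN

434.25 cN


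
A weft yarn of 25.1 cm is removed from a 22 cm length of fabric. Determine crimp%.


Formula: Crimp% = ((L_yarn - L_fabric) / L_fabric) * 100
Step 1: Extension = 25.1 - 22 = 3.1 cm
Step 2: Crimp% = (3.1 / 22) * 100
Step 3: Crimp% = 0.140909 * 100 = 14.0909% ≈ 14.1%

14.1%


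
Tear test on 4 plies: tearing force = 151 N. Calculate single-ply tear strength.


Formula: Per-ply strength = Total force / Number of plies
Per-ply = 151 N / 4
Per-ply = 37.75 N

37.75 N


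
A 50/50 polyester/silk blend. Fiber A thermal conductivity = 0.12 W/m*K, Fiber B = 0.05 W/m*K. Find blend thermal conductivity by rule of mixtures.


Formula: Blend property = (fraction_A * property_A) + (fraction_B * property_B)
Step 1: Contribution A = 50/100 * 0.12 W/m*K = 0.06 W/m*K
Step 2: Contribution B = 50/100 * 0.05 W/m*K = 0.025 W/m*K
Step 3: Blend thermal conductivity = 0.06 + 0.025 = 0.085 W/m*K

0.085 W/m*K


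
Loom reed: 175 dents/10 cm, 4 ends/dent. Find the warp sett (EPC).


Formula: EPC = (dents per 10 cm * ends per dent) / 10
Step 1: Total ends per 10 cm = 175 * 4 = 700
Step 2: EPC = 700 / 10 = 70.0 ends/cm

70.0 ends/cm


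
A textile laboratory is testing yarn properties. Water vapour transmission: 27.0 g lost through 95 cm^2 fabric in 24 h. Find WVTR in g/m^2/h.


Formula: WVTR = mass_loss / (area * time)
Step 1: Convert area: 95 cm^2 = 0.0095 m^2
Step 2: WVTR = 27.0 g / (0.0095 m^2 * 24 h)
Step 3: WVTR = 27.0 / 0.228 = 118.4 g/m^2/h

118.4 g/m^2/h


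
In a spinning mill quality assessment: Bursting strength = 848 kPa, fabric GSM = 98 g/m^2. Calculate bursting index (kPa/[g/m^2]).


Formula: Bursting Index = Bursting Strength / Fabric GSM
BI = 848 kPa / 98 g/m^2
BI = 8.653 kPa/(g/m^2)

8.653 kPa/(g/m^2)


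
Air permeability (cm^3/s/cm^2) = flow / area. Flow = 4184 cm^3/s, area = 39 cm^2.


Formula: Air Permeability = Airflow / Test Area
AP = 4184 cm^3/s / 39 cm^2
AP = 107.3 cm^3/s/cm^2

107.3 cm^3/s/cm^2


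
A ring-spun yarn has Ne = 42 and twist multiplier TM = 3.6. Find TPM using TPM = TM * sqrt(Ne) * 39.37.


Formula: TPM = TM * sqrt(Ne) * 39.37
Step 1: sqrt(Ne) = sqrt(42) = 6.4807
Step 2: TM * sqrt(Ne) = 3.6 * 6.4807 = 23.3305
Step 3: TPM = 23.3305 * 39.37 = 919 twists/m

919 twists/m


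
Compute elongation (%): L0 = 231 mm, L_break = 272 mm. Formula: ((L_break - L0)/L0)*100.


Formula: Elongation (%) = ((L_break - L0) / L0) * 100
Step 1: Extension = 272 - 231 = 41 mm
Step 2: Elongation = (41 / 231) * 100
Step 3: Elongation = 0.177489 * 100 = 17.7489% ≈ 17.7%

17.7%


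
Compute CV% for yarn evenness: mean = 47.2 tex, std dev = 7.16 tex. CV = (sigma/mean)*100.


Formula: CV% = (standard deviation / mean) * 100
Step 1: Ratio = 7.16 / 47.2 = 0.151695
Step 2: CV% = 0.151695 * 100 = 15.1695% ≈ 15.2%

15.2%


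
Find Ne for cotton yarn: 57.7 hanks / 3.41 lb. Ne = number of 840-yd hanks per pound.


Formula: Ne = hanks / mass_lb
Substituting: Ne = 57.7 / 3.41
Ne = 16.9

16.9 Ne


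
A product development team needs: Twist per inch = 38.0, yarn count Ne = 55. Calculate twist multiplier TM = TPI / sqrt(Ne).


Formula: TM = TPI / sqrt(Ne)
Step 1: sqrt(Ne) = sqrt(55) = 7.4162
Step 2: TM = 38.0 / 7.4162 = 5.12

5.12 TM


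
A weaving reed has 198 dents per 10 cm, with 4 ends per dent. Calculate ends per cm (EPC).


Formula: EPC = (dents per 10 cm * ends per dent) / 10
Step 1: Total ends per 10 cm = 198 * 4 = 792
Step 2: EPC = 792 / 10 = 79.2 ends/cm

79.2 ends/cm


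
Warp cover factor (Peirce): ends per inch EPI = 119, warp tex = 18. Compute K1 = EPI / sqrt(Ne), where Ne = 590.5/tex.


Formula: K1 = EPI / sqrt(Ne), with Ne = 590.5 / tex_warp
Step 1: Ne = 590.5 / 18 = 32.806
Step 2: sqrt(Ne) = sqrt(32.806) = 5.7277
Step 3: K1 = 119 / 5.7277 = 20.8

20.8


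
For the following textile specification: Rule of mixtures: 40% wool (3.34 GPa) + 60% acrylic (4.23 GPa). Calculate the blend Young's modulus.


Formula: Blend property = (fraction_A * property_A) + (fraction_B * property_B)
Step 1: Contribution A = 40/100 * 3.34 GPa = 1.336 GPa
Step 2: Contribution B = 60/100 * 4.23 GPa = 2.538 GPa
Step 3: Blend Young's modulus = 1.336 + 2.538 = 3.874 GPa

3.874 GPa


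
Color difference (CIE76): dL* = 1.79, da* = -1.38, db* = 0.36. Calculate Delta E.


Formula: Delta E = sqrt(dL*^2 + da*^2 + db*^2)
Step 1: dL*^2 = 1.79^2 = 3.2041
Step 2: da*^2 = (-1.38)^2 = 1.9044
Step 3: db*^2 = 0.36^2 = 0.1296
Step 4: Sum = 3.2041 + 1.9044 + 0.1296 = 5.2381
Step 5: Delta E = sqrt(5.2381) = 2.29

2.29 Delta E


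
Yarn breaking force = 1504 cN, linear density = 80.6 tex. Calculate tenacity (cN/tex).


Formula: Tenacity = Breaking force / Linear density
Tenacity = 1504 cN / 80.6 tex
Tenacity = 18.66 cN/tex

18.66 cN/tex


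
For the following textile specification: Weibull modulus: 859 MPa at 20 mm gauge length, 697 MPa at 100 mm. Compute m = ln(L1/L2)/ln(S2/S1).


Formula: m = ln(L1/L2) / ln(S2/S1)
Step 1: ln(L1/L2) = ln(20/100) = -1.60944
Step 2: S2/S1 = 697/859 = 0.81141
Step 3: ln(S2/S1) = ln(0.81141) = -0.20898
Step 4: m = -1.60944 / -0.20898 = 7.70

7.70 (Weibull m)


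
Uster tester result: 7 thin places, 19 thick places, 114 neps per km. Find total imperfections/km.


Formula: Total = thin places + thick places + neps
Total = 7 + 19 + 114
Total = 140 imperfections/km

140 imperfections/km


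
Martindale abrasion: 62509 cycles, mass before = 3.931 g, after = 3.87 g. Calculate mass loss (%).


Formula: Mass loss% = ((m_before - m_after) / m_before) * 100
Step 1: Mass loss = 3.931 - 3.87 = 0.061 g
Step 2: Ratio = 0.061 / 3.931 = 0.0155177
Step 3: Mass loss% = 0.0155177 * 100 = 1.55177% ≈ 1.55%

1.55%


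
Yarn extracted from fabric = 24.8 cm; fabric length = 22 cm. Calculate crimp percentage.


Formula: Crimp% = ((L_yarn - L_fabric) / L_fabric) * 100
Step 1: Extension = 24.8 - 22 = 2.8 cm
Step 2: Crimp% = (2.8 / 22) * 100
Step 3: Crimp% = 0.127273 * 100 = 12.7273% ≈ 12.7%

12.7%


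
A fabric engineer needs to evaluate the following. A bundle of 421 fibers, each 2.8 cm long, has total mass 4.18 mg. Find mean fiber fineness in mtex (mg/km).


Formula: fineness (mtex) = mass (mg) / total length (km) = (mass_mg / total_length_m) * 1000
Step 1: Convert fiber length: 2.8 cm = 0.028 m
Step 2: Total fiber length = 421 * 0.028 = 11.788 m
Step 3: Linear density = 4.18 mg / 11.788 m = 0.3546 mg/m
Step 4: fineness = 0.3546 * 1000 = 354.6 mtex

354.6 mtex


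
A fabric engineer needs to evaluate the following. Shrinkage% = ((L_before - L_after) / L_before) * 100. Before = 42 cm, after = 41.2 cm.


Formula: Shrinkage% = ((L_before - L_after) / L_before) * 100
Step 1: Shrinkage = 42 - 41.2 = 0.8 cm
Step 2: Shrinkage% = (0.8 / 42) * 100
Step 3: Shrinkage% = 0.019048 * 100 = 1.9048% ≈ 1.9%

1.9%


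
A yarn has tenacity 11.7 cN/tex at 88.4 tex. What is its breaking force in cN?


Formula: Breaking force = Tenacity * Linear density
F = 11.7 cN/tex * 88.4 tex
F = 1034.28 cN

1034.28 cN


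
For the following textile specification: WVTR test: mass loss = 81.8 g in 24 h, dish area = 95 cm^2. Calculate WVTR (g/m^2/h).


Formula: WVTR = mass_loss / (area * time)
Step 1: Convert area: 95 cm^2 = 0.0095 m^2
Step 2: WVTR = 81.8 g / (0.0095 m^2 * 24 h)
Step 3: WVTR = 81.8 / 0.228 = 358.8 g/m^2/h

358.8 g/m^2/h


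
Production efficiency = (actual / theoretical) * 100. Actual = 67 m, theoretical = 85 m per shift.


Formula: Efficiency% = (Actual output / Theoretical output) * 100
Efficiency% = (67 / 85) * 100
Efficiency% = 0.788235 * 100 = 78.8235% ≈ 78.8%

78.8%


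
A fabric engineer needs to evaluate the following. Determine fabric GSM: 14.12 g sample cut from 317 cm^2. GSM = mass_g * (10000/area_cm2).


Formula: GSM = mass_g / area_m2
Step 1: Convert area: 317 cm^2 = 317 / 10000 = 0.0317 m^2
Step 2: GSM = 14.12 g / 0.0317 m^2 = 445.4 g/m^2

445.4 g/m^2


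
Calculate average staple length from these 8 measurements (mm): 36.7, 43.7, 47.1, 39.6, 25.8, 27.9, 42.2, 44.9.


Formula: Mean = sum of lengths / count
Sum = 36.7 + 43.7 + 47.1 + 39.6 + 25.8 + 27.9 + 42.2 + 44.9
Sum = 307.9 mm
Mean = 307.9 / 8 = 38.49 mm

38.49 mm


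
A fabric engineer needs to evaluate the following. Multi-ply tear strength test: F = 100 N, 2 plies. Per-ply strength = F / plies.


Formula: Per-ply strength = Total force / Number of plies
Per-ply = 100 N / 2
Per-ply = 50 N

50 N


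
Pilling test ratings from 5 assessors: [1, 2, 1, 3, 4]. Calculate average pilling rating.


Formula: Mean = sum / count
Sum = 1 + 2 + 1 + 3 + 4 = 11
Mean = 11 / 5 = 2.2

2.2


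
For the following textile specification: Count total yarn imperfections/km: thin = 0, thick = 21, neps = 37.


Formula: Total = thin places + thick places + neps
Total = 0 + 21 + 37
Total = 58 imperfections/km

58 imperfections/km


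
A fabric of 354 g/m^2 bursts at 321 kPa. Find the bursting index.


Formula: Bursting Index = Bursting Strength / Fabric GSM
BI = 321 kPa / 354 g/m^2
BI = 0.907 kPa/(g/m^2)

0.907 kPa/(g/m^2)


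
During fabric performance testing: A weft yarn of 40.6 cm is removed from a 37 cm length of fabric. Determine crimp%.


Formula: Crimp% = ((L_yarn - L_fabric) / L_fabric) * 100
Step 1: Extension = 40.6 - 37 = 3.6 cm
Step 2: Crimp% = (3.6 / 37) * 100
Step 3: Crimp% = 0.097297 * 100 = 9.7297% ≈ 9.7%

9.7%


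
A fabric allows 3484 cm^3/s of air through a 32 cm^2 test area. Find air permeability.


Formula: Air Permeability = Airflow / Test Area
AP = 3484 cm^3/s / 32 cm^2
AP = 108.9 cm^3/s/cm^2

108.9 cm^3/s/cm^2


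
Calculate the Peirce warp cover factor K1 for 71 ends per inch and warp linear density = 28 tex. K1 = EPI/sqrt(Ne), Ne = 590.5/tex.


Formula: K1 = EPI / sqrt(Ne), with Ne = 590.5 / tex_warp
Step 1: Ne = 590.5 / 28 = 21.089
Step 2: sqrt(Ne) = sqrt(21.089) = 4.5923
Step 3: K1 = 71 / 4.5923 = 15.5

15.5


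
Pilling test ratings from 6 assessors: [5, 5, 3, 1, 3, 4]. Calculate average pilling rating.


Formula: Mean = sum / count
Sum = 5 + 5 + 3 + 1 + 3 + 4 = 21
Mean = 21 / 6 = 3.5

3.5


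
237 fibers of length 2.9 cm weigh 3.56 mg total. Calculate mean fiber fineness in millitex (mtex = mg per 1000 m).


Formula: fineness (mtex) = mass (mg) / total length (km) = (mass_mg / total_length_m) * 1000
Step 1: Convert fiber length: 2.9 cm = 0.029 m
Step 2: Total fiber length = 237 * 0.029 = 6.873 m
Step 3: Linear density = 3.56 mg / 6.873 m = 0.5180 mg/m
Step 4: fineness = 0.5180 * 1000 = 518.0 mtex

518.0 mtex


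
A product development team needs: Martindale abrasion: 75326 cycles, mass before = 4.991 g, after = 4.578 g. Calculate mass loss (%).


Formula: Mass loss% = ((m_before - m_after) / m_before) * 100
Step 1: Mass loss = 4.991 - 4.578 = 0.413 g
Step 2: Ratio = 0.413 / 4.991 = 0.0827489
Step 3: Mass loss% = 0.0827489 * 100 = 8.27489% ≈ 8.27%

8.27%


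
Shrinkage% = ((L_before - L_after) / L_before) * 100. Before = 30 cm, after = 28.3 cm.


Formula: Shrinkage% = ((L_before - L_after) / L_before) * 100
Step 1: Shrinkage = 30 - 28.3 = 1.7 cm
Step 2: Shrinkage% = (1.7 / 30) * 100
Step 3: Shrinkage% = 0.056667 * 100 = 5.6667% ≈ 5.7%

5.7%


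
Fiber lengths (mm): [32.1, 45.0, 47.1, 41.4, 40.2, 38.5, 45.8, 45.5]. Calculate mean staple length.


Formula: Mean = sum of lengths / count
Sum = 32.1 + 45.0 + 47.1 + 41.4 + 40.2 + 38.5 + 45.8 + 45.5
Sum = 335.6 mm
Mean = 335.6 / 8 = 41.95 mm

41.95 mm


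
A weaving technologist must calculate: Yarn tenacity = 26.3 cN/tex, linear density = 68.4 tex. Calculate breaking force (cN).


Formula: Breaking force = Tenacity * Linear density
F = 26.3 cN/tex * 68.4 tex
F = 1798.92 cN

1798.92 cN


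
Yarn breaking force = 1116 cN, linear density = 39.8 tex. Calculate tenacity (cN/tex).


Formula: Tenacity = Breaking force / Linear density
Tenacity = 1116 cN / 39.8 tex
Tenacity = 28.04 cN/tex

28.04 cN/tex


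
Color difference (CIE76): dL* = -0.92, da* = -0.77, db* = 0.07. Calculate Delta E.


Formula: Delta E = sqrt(dL*^2 + da*^2 + db*^2)
Step 1: dL*^2 = (-0.92)^2 = 0.8464
Step 2: da*^2 = (-0.77)^2 = 0.5929
Step 3: db*^2 = 0.07^2 = 0.0049
Step 4: Sum = 0.8464 + 0.5929 + 0.0049 = 1.4442
Step 5: Delta E = sqrt(1.4442) = 1.2

1.2 Delta E


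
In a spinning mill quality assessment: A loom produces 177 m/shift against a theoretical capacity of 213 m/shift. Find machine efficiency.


Formula: Efficiency% = (Actual output / Theoretical output) * 100
Efficiency% = (177 / 213) * 100
Efficiency% = 0.830986 * 100 = 83.0986% ≈ 83.1%

83.1%


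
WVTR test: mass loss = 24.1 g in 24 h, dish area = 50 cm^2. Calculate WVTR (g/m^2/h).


Formula: WVTR = mass_loss / (area * time)
Step 1: Convert area: 50 cm^2 = 0.005 m^2
Step 2: WVTR = 24.1 g / (0.005 m^2 * 24 h)
Step 3: WVTR = 24.1 / 0.12 = 200.8 g/m^2/h

200.8 g/m^2/h


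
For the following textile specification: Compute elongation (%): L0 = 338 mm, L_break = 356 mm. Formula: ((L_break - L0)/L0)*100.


Formula: Elongation (%) = ((L_break - L0) / L0) * 100
Step 1: Extension = 356 - 338 = 18 mm
Step 2: Elongation = (18 / 338) * 100
Step 3: Elongation = 0.053254 * 100 = 5.3254% ≈ 5.3%

5.3%


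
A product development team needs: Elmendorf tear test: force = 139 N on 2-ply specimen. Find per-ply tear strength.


Formula: Per-ply strength = Total force / Number of plies
Per-ply = 139 N / 2
Per-ply = 69.5 N

69.5 N


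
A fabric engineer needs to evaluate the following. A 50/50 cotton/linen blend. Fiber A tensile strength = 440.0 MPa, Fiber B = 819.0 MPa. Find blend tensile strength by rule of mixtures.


Formula: Blend property = (fraction_A * property_A) + (fraction_B * property_B)
Step 1: Contribution A = 50/100 * 440.0 MPa = 220.0 MPa
Step 2: Contribution B = 50/100 * 819.0 MPa = 409.5 MPa
Step 3: Blend tensile strength = 220.0 + 409.5 = 629.5 MPa

629.5 MPa


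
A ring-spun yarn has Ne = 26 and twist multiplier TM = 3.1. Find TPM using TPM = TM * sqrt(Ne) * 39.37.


Formula: TPM = TM * sqrt(Ne) * 39.37
Step 1: sqrt(Ne) = sqrt(26) = 5.099
Step 2: TM * sqrt(Ne) = 3.1 * 5.099 = 15.8069
Step 3: TPM = 15.8069 * 39.37 = 622 twists/m

622 twists/m


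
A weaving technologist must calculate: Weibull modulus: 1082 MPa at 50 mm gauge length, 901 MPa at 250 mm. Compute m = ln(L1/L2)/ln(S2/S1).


Formula: m = ln(L1/L2) / ln(S2/S1)
Step 1: ln(L1/L2) = ln(50/250) = -1.60944
Step 2: S2/S1 = 901/1082 = 0.83272
Step 3: ln(S2/S1) = ln(0.83272) = -0.18306
Step 4: m = -1.60944 / -0.18306 = 8.79

8.79 (Weibull m)


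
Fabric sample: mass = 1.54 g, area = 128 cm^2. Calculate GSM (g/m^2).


Formula: GSM = mass_g / area_m2
Step 1: Convert area: 128 cm^2 = 128 / 10000 = 0.0128 m^2
Step 2: GSM = 1.54 g / 0.0128 m^2 = 120.3 g/m^2

120.3 g/m^2


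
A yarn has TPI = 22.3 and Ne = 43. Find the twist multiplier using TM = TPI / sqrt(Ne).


Formula: TM = TPI / sqrt(Ne)
Step 1: sqrt(Ne) = sqrt(43) = 6.5574
Step 2: TM = 22.3 / 6.5574 = 3.40

3.40 TM


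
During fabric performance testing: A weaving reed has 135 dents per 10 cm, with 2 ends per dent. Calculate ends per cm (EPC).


Formula: EPC = (dents per 10 cm * ends per dent) / 10
Step 1: Total ends per 10 cm = 135 * 2 = 270
Step 2: EPC = 270 / 10 = 27.0 ends/cm

27.0 ends/cm


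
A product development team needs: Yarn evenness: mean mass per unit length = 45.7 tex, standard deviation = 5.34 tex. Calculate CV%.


Formula: CV% = (standard deviation / mean) * 100
Step 1: Ratio = 5.34 / 45.7 = 0.116849
Step 2: CV% = 0.116849 * 100 = 11.6849% ≈ 11.7%

11.7%


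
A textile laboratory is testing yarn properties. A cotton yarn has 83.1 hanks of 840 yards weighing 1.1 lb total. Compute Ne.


Formula: Ne = hanks / mass_lb
Substituting: Ne = 83.1 / 1.1
Ne = 75.5

75.5 Ne


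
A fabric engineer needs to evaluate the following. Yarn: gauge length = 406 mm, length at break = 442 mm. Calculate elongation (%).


Formula: Elongation (%) = ((L_break - L0) / L0) * 100
Step 1: Extension = 442 - 406 = 36 mm
Step 2: Elongation = (36 / 406) * 100
Step 3: Elongation = 0.08867 * 100 = 8.867% ≈ 8.9%

8.9%


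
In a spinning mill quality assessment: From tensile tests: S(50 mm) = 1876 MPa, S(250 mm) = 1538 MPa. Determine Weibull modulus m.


Formula: m = ln(L1/L2) / ln(S2/S1)
Step 1: ln(L1/L2) = ln(50/250) = -1.60944
Step 2: S2/S1 = 1538/1876 = 0.81983
Step 3: ln(S2/S1) = ln(0.81983) = -0.19866
Step 4: m = -1.60944 / -0.19866 = 8.10

8.10 (Weibull m)


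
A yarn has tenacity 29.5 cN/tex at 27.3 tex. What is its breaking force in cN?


Formula: Breaking force = Tenacity * Linear density
F = 29.5 cN/tex * 27.3 tex
F = 805.35 cN

805.35 cN


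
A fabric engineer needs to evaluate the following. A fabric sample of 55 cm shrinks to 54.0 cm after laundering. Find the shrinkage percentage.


Formula: Shrinkage% = ((L_before - L_after) / L_before) * 100
Step 1: Shrinkage = 55 - 54.0 = 1.0 cm
Step 2: Shrinkage% = (1.0 / 55) * 100
Step 3: Shrinkage% = 0.018182 * 100 = 1.8182% ≈ 1.8%

1.8%


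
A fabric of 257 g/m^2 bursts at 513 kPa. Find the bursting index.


Formula: Bursting Index = Bursting Strength / Fabric GSM
BI = 513 kPa / 257 g/m^2
BI = 1.996 kPa/(g/m^2)

1.996 kPa/(g/m^2)


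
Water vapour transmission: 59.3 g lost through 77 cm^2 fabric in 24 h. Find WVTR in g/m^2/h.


Formula: WVTR = mass_loss / (area * time)
Step 1: Convert area: 77 cm^2 = 0.0077 m^2
Step 2: WVTR = 59.3 g / (0.0077 m^2 * 24 h)
Step 3: WVTR = 59.3 / 0.1848 = 320.9 g/m^2/h

320.9 g/m^2/h


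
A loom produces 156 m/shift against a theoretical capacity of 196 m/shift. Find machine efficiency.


Formula: Efficiency% = (Actual output / Theoretical output) * 100
Efficiency% = (156 / 196) * 100
Efficiency% = 0.795918 * 100 = 79.5918% ≈ 79.6%

79.6%


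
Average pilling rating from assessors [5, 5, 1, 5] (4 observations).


Formula: Mean = sum / count
Sum = 5 + 5 + 1 + 5 = 16
Mean = 16 / 4 = 4.0

4.0


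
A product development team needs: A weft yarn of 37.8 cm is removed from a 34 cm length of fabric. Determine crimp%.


Formula: Crimp% = ((L_yarn - L_fabric) / L_fabric) * 100
Step 1: Extension = 37.8 - 34 = 3.8 cm
Step 2: Crimp% = (3.8 / 34) * 100
Step 3: Crimp% = 0.111765 * 100 = 11.1765% ≈ 11.2%

11.2%


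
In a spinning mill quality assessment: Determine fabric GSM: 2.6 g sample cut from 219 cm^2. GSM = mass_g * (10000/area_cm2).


Formula: GSM = mass_g / area_m2
Step 1: Convert area: 219 cm^2 = 219 / 10000 = 0.0219 m^2
Step 2: GSM = 2.6 g / 0.0219 m^2 = 118.7 g/m^2

118.7 g/m^2


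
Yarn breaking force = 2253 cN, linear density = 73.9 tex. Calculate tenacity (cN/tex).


Formula: Tenacity = Breaking force / Linear density
Tenacity = 2253 cN / 73.9 tex
Tenacity = 30.49 cN/tex

30.49 cN/tex


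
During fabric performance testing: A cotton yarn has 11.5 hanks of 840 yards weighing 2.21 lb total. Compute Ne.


Formula: Ne = hanks / mass_lb
Substituting: Ne = 11.5 / 2.21
Ne = 5.2

5.2 Ne


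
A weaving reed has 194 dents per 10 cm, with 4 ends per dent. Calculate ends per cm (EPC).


Formula: EPC = (dents per 10 cm * ends per dent) / 10
Step 1: Total ends per 10 cm = 194 * 4 = 776
Step 2: EPC = 776 / 10 = 77.6 ends/cm

77.6 ends/cm


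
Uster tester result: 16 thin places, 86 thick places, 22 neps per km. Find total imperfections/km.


Formula: Total = thin places + thick places + neps
Total = 16 + 86 + 22
Total = 124 imperfections/km

124 imperfections/km


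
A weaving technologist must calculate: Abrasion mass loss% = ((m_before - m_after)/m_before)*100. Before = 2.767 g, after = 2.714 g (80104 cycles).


Formula: Mass loss% = ((m_before - m_after) / m_before) * 100
Step 1: Mass loss = 2.767 - 2.714 = 0.053 g
Step 2: Ratio = 0.053 / 2.767 = 0.0191543
Step 3: Mass loss% = 0.0191543 * 100 = 1.91543% ≈ 1.92%

1.92%


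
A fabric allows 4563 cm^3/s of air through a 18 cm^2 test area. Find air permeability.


Formula: Air Permeability = Airflow / Test Area
AP = 4563 cm^3/s / 18 cm^2
AP = 253.5 cm^3/s/cm^2

253.5 cm^3/s/cm^2


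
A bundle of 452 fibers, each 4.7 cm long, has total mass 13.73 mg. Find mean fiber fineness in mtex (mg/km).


Formula: fineness (mtex) = mass (mg) / total length (km) = (mass_mg / total_length_m) * 1000
Step 1: Convert fiber length: 4.7 cm = 0.047 m
Step 2: Total fiber length = 452 * 0.047 = 21.244 m
Step 3: Linear density = 13.73 mg / 21.244 m = 0.6463 mg/m
Step 4: fineness = 0.6463 * 1000 = 646.3 mtex

646.3 mtex


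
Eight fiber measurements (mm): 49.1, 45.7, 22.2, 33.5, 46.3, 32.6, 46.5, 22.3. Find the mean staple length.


Formula: Mean = sum of lengths / count
Sum = 49.1 + 45.7 + 22.2 + 33.5 + 46.3 + 32.6 + 46.5 + 22.3
Sum = 298.2 mm
Mean = 298.2 / 8 = 37.28 mm

37.28 mm


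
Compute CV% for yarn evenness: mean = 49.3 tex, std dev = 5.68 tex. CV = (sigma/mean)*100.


Formula: CV% = (standard deviation / mean) * 100
Step 1: Ratio = 5.68 / 49.3 = 0.115213
Step 2: CV% = 0.115213 * 100 = 11.5213% ≈ 11.5%

11.5%


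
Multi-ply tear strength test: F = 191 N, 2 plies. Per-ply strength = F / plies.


Formula: Per-ply strength = Total force / Number of plies
Per-ply = 191 N / 2
Per-ply = 95.5 N

95.5 N


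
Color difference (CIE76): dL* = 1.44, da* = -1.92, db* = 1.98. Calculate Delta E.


Formula: Delta E = sqrt(dL*^2 + da*^2 + db*^2)
Step 1: dL*^2 = 1.44^2 = 2.0736
Step 2: da*^2 = (-1.92)^2 = 3.6864
Step 3: db*^2 = 1.98^2 = 3.9204
Step 4: Sum = 2.0736 + 3.6864 + 3.9204 = 9.6804
Step 5: Delta E = sqrt(9.6804) = 3.11

3.11 Delta E


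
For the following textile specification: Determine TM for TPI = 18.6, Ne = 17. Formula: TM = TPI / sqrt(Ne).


Formula: TM = TPI / sqrt(Ne)
Step 1: sqrt(Ne) = sqrt(17) = 4.1231
Step 2: TM = 18.6 / 4.1231 = 4.51

4.51 TM


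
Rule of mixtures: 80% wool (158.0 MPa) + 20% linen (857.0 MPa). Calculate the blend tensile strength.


Formula: Blend property = (fraction_A * property_A) + (fraction_B * property_B)
Step 1: Contribution A = 80/100 * 158.0 MPa = 126.4 MPa
Step 2: Contribution B = 20/100 * 857.0 MPa = 171.4 MPa
Step 3: Blend tensile strength = 126.4 + 171.4 = 297.8 MPa

297.8 MPa


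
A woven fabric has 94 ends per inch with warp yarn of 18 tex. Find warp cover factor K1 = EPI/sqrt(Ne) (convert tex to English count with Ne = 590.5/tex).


Formula: K1 = EPI / sqrt(Ne), with Ne = 590.5 / tex_warp
Step 1: Ne = 590.5 / 18 = 32.806
Step 2: sqrt(Ne) = sqrt(32.806) = 5.7277
Step 3: K1 = 94 / 5.7277 = 16.4

16.4


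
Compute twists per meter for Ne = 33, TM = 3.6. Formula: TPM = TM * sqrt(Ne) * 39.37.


Formula: TPM = TM * sqrt(Ne) * 39.37
Step 1: sqrt(Ne) = sqrt(33) = 5.7446
Step 2: TM * sqrt(Ne) = 3.6 * 5.7446 = 20.6806
Step 3: TPM = 20.6806 * 39.37 = 814 twists/m

814 twists/m


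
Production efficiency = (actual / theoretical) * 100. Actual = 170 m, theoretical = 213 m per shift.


Formula: Efficiency% = (Actual output / Theoretical output) * 100
Efficiency% = (170 / 213) * 100
Efficiency% = 0.798122 * 100 = 79.8122% ≈ 79.8%

79.8%


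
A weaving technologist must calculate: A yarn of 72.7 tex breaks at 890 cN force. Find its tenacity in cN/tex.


Formula: Tenacity = Breaking force / Linear density
Tenacity = 890 cN / 72.7 tex
Tenacity = 12.24 cN/tex

12.24 cN/tex


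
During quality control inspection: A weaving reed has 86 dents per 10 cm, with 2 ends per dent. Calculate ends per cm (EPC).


Formula: EPC = (dents per 10 cm * ends per dent) / 10
Step 1: Total ends per 10 cm = 86 * 2 = 172
Step 2: EPC = 172 / 10 = 17.2 ends/cm

17.2 ends/cm


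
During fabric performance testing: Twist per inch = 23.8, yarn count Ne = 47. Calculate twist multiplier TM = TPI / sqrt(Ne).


Formula: TM = TPI / sqrt(Ne)
Step 1: sqrt(Ne) = sqrt(47) = 6.8557
Step 2: TM = 23.8 / 6.8557 = 3.47

3.47 TM


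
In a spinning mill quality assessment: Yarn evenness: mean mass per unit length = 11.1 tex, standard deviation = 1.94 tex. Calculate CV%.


Formula: CV% = (standard deviation / mean) * 100
Step 1: Ratio = 1.94 / 11.1 = 0.174775
Step 2: CV% = 0.174775 * 100 = 17.4775% ≈ 17.5%

17.5%


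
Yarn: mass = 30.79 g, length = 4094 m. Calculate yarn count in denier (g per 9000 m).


Formula: den = (mass_g / length_m) * 9000
Substituting: den = (30.79 / 4094) * 9000
Intermediate: 30.79 / 4094 = 0.00752076 g/m
den = 0.00752076 * 9000 = 67.7 denier

67.7 denier


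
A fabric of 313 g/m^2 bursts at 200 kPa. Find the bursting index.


Formula: Bursting Index = Bursting Strength / Fabric GSM
BI = 200 kPa / 313 g/m^2
BI = 0.639 kPa/(g/m^2)

0.639 kPa/(g/m^2)


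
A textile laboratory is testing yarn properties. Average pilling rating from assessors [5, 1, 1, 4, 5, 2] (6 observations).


Formula: Mean = sum / count
Sum = 5 + 1 + 1 + 4 + 5 + 2 = 18
Mean = 18 / 6 = 3.0

3.0


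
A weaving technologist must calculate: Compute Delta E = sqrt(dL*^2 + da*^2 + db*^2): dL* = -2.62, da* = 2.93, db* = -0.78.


Formula: Delta E = sqrt(dL*^2 + da*^2 + db*^2)
Step 1: dL*^2 = (-2.62)^2 = 6.8644
Step 2: da*^2 = 2.93^2 = 8.5849
Step 3: db*^2 = (-0.78)^2 = 0.6084
Step 4: Sum = 6.8644 + 8.5849 + 0.6084 = 16.0577
Step 5: Delta E = sqrt(16.0577) = 4.01

4.01 Delta E


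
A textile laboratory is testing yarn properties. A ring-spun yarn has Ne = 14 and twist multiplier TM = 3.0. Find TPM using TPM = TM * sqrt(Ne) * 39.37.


Formula: TPM = TM * sqrt(Ne) * 39.37
Step 1: sqrt(Ne) = sqrt(14) = 3.7417
Step 2: TM * sqrt(Ne) = 3.0 * 3.7417 = 11.2251
Step 3: TPM = 11.2251 * 39.37 = 442 twists/m

442 twists/m


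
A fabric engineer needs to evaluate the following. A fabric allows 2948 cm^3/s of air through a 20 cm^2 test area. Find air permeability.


Formula: Air Permeability = Airflow / Test Area
AP = 2948 cm^3/s / 20 cm^2
AP = 147.4 cm^3/s/cm^2

147.4 cm^3/s/cm^2


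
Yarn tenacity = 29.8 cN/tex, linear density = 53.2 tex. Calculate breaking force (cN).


Formula: Breaking force = Tenacity * Linear density
F = 29.8 cN/tex * 53.2 tex
F = 1585.36 cN

1585.36 cN


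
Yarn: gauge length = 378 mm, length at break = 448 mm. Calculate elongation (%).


Formula: Elongation (%) = ((L_break - L0) / L0) * 100
Step 1: Extension = 448 - 378 = 70 mm
Step 2: Elongation = (70 / 378) * 100
Step 3: Elongation = 0.185185 * 100 = 18.5185% ≈ 18.5%

18.5%


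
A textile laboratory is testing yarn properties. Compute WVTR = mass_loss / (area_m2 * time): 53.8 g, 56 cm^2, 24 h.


Formula: WVTR = mass_loss / (area * time)
Step 1: Convert area: 56 cm^2 = 0.0056 m^2
Step 2: WVTR = 53.8 g / (0.0056 m^2 * 24 h)
Step 3: WVTR = 53.8 / 0.1344 = 400.3 g/m^2/h

400.3 g/m^2/h


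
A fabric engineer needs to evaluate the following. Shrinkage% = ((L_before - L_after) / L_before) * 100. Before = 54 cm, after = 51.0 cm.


Formula: Shrinkage% = ((L_before - L_after) / L_before) * 100
Step 1: Shrinkage = 54 - 51.0 = 3.0 cm
Step 2: Shrinkage% = (3.0 / 54) * 100
Step 3: Shrinkage% = 0.055556 * 100 = 5.5556% ≈ 5.6%

5.6%


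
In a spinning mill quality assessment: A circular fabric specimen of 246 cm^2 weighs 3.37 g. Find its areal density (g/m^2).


Formula: GSM = mass_g / area_m2
Step 1: Convert area: 246 cm^2 = 246 / 10000 = 0.0246 m^2
Step 2: GSM = 3.37 g / 0.0246 m^2 = 137.0 g/m^2

137.0 g/m^2


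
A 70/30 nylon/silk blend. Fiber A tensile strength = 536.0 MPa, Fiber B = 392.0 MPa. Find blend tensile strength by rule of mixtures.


Formula: Blend property = (fraction_A * property_A) + (fraction_B * property_B)
Step 1: Contribution A = 70/100 * 536.0 MPa = 375.2 MPa
Step 2: Contribution B = 30/100 * 392.0 MPa = 117.6 MPa
Step 3: Blend tensile strength = 375.2 + 117.6 = 492.8 MPa

492.8 MPa
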